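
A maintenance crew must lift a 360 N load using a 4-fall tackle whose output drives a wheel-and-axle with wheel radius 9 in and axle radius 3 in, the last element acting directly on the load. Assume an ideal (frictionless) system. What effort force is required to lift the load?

Block-and-tackle MA = number of supporting rope parts = 4.
Wheel-and-axle MA = R/r = 9/3 = 3.
Combined ideal MA = 4 × 3 = 12.
Effort = load / MA = 360 / 12 = 30 N.

30 N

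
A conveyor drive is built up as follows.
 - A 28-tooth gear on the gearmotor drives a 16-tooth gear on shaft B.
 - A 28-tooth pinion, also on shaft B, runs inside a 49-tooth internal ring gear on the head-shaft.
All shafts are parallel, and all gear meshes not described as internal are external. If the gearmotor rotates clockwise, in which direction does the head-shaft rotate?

anticlockwise

the gearmotor → shaft B: external mesh, 1 reversal → CCW.
shaft B → the head-shaft: internal mesh, same direction → CCW.
1 reversal in total — an odd number — so the head-shaft turns opposite to the gearmotor.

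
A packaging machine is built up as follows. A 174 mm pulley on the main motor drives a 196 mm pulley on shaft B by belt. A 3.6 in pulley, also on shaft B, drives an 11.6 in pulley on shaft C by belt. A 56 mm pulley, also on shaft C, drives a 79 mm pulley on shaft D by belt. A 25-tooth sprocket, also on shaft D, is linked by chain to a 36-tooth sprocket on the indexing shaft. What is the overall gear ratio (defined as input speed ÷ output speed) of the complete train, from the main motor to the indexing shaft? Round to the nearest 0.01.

Each stage contributes driven/driver: belt 196/174 = 1.1264, belt 11.6/3.6 = 3.2222, belt 79/56 = 1.4107, chain 36/25 = 1.44.
Overall: 1.1264 × 3.2222 × 1.4107 × 1.44 = 7.3733.

7.37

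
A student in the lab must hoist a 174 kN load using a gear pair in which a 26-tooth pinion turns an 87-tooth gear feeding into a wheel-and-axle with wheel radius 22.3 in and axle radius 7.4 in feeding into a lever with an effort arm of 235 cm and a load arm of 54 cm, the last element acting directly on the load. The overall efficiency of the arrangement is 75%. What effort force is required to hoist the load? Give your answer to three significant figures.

5.29 kN

Gear pair MA = 87/26 = 3.3462.
Wheel-and-axle MA = R/r = 22.3/7.4 = 3.0135.
Lever MA = effort arm / load arm = 235/54 = 4.3519.
Combined ideal MA = 3.3462 × 3.0135 × 4.3519 = 43.883.
Actual MA = 43.883 × 0.75 = 32.912.
Effort = load / actual MA = 174 / 32.912 = 5.2868 kN.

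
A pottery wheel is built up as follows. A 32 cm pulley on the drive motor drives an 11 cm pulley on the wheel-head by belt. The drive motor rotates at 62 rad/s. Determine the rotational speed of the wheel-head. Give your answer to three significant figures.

180 rad/s

the drive motor → the wheel-head (belt, 11/32): 62 ÷ 0.34375 = 180.36 rad/s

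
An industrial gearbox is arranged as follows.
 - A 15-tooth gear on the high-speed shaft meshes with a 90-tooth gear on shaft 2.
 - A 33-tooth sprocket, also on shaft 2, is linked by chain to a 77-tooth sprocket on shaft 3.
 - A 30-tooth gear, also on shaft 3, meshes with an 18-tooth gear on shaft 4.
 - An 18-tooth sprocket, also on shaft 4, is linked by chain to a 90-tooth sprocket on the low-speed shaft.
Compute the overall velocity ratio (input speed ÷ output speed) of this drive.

42

Each stage contributes driven/driver: gear mesh 90/15 = 6, chain 77/33 = 2.3333, gear mesh 18/30 = 0.6, chain 90/18 = 5.
Overall: 6 × 2.3333 × 0.6 × 5 = 42.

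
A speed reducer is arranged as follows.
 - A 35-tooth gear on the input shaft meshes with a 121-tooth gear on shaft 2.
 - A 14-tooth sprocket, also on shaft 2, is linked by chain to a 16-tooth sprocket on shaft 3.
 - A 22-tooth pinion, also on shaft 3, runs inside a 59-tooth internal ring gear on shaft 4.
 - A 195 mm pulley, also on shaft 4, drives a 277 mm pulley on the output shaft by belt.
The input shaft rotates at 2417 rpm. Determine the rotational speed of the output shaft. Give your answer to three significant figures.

161 rpm

the input shaft → shaft 2 (gear mesh, 121/35): 2417 ÷ 3.4571 = 699.13 rpm
shaft 2 → shaft 3 (chain, 16/14): 699.13 ÷ 1.1429 = 611.74 rpm
shaft 3 → shaft 4 (internal gear, 59/22): 611.74 ÷ 2.6818 = 228.11 rpm
shaft 4 → the output shaft (belt, 277/195): 228.11 ÷ 1.4205 = 160.58 rpm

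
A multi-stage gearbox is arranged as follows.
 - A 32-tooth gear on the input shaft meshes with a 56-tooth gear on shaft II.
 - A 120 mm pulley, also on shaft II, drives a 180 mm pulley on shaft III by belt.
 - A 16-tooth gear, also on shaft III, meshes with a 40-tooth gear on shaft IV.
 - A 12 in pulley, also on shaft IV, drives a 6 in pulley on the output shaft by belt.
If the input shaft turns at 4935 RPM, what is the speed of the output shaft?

1504 RPM

gear mesh 56/32 = 1.75 → 4935/1.75 = 2820 RPM
belt 180/120 = 1.5 → 2820/1.5 = 1880 RPM
gear mesh 40/16 = 2.5 → 1880/2.5 = 752 RPM
belt 6/12 = 0.5 → 752/0.5 = 1504 RPM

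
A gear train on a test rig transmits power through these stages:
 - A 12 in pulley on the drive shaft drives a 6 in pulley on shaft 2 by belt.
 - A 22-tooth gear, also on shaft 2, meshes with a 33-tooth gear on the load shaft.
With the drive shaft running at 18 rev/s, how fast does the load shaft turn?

the drive shaft → shaft 2 (belt, 6/12): 18 ÷ 0.5 = 36 rev/s
shaft 2 → the load shaft (gear mesh, 33/22): 36 ÷ 1.5 = 24 rev/s

24 rev/s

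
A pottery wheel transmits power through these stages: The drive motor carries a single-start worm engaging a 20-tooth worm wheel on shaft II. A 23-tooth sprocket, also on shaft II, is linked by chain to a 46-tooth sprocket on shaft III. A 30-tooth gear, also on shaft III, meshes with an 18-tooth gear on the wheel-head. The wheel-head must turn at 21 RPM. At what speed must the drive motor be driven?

504 RPM

Overall ratio R = 20 × 2 × 0.6 = 24.
Required input speed = output speed × R = 21 × 24 = 504 RPM.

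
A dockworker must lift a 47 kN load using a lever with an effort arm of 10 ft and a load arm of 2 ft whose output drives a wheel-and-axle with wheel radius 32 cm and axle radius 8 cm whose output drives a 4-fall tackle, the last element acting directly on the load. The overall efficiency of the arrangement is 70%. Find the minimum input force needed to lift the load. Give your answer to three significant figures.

Lever MA = effort arm / load arm = 10/2 = 5.
Wheel-and-axle MA = R/r = 32/8 = 4.
Block-and-tackle MA = number of supporting rope parts = 4.
Combined ideal MA = 5 × 4 × 4 = 80.
Actual MA = 80 × 0.70 = 56.
Effort = load / actual MA = 47 / 56 = 0.83929 kN.

0.839 kN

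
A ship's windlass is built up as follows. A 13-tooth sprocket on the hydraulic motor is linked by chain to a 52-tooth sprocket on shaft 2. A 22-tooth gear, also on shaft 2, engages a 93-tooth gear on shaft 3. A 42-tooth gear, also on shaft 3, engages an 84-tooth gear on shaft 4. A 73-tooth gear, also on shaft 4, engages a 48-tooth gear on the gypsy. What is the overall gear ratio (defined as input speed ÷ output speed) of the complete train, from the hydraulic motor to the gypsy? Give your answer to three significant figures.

Each stage contributes driven/driver: chain 52/13 = 4, gear mesh 93/22 = 4.2273, gear mesh 84/42 = 2, gear mesh 48/73 = 0.65753.
Overall: 4 × 4.2273 × 2 × 0.65753 = 22.237.

22.2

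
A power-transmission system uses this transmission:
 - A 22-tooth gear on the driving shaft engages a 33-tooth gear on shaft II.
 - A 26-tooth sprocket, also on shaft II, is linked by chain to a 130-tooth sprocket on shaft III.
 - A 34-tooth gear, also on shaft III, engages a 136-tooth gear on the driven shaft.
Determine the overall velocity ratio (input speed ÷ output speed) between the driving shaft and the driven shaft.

Each stage contributes driven/driver: gear mesh 33/22 = 1.5, chain 130/26 = 5, gear mesh 136/34 = 4.
Overall: 1.5 × 5 × 4 = 30.

30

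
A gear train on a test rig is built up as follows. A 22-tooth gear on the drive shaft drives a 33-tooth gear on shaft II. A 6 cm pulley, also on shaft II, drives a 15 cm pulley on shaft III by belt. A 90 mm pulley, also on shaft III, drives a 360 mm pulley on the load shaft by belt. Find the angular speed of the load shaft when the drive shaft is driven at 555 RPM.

gear mesh 33/22 = 1.5 → 555/1.5 = 370 RPM
belt 15/6 = 2.5 → 370/2.5 = 148 RPM
belt 360/90 = 4 → 148/4 = 37 RPM

37 RPM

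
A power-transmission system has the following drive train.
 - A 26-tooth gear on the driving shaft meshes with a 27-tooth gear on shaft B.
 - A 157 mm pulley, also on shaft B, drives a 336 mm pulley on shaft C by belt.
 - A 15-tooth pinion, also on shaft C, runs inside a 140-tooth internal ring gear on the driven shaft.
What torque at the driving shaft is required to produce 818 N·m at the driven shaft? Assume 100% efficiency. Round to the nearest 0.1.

Overall ratio R = 1.0385 × 2.1401 × 9.3333 = 20.743.
Input torque = output torque / R = 818 / 20.743 = 39.435 N·m.

39.4 N·m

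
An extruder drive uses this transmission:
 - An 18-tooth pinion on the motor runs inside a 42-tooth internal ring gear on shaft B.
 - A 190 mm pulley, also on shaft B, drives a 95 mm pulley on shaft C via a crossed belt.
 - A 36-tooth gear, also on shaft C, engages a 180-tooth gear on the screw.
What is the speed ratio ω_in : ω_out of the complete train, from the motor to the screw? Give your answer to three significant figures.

5.83

Each stage contributes driven/driver: internal gear 42/18 = 2.3333, belt 95/190 = 0.5, gear mesh 180/36 = 5.
Overall: 2.3333 × 0.5 × 5 = 5.8333.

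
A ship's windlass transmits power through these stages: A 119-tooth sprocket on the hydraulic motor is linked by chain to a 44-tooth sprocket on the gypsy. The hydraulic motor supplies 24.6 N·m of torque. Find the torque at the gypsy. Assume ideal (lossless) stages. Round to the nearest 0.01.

9.10 N·m

chain 44/119 = 0.36975 → τ = 24.6·0.36975 = 9.0958 N·m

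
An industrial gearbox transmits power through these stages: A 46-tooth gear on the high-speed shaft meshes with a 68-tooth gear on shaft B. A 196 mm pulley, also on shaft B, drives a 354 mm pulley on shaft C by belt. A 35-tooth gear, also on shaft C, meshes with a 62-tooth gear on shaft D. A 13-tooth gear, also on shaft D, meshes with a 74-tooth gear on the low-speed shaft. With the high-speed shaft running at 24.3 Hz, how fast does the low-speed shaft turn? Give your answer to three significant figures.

gear mesh 68/46 = 1.4783 → 24.3/1.4783 = 16.438 Hz
belt 354/196 = 1.8061 → 16.438/1.8061 = 9.1014 Hz
gear mesh 62/35 = 1.7714 → 9.1014/1.7714 = 5.1379 Hz
gear mesh 74/13 = 5.6923 → 5.1379/5.6923 = 0.9026 Hz

0.903 Hz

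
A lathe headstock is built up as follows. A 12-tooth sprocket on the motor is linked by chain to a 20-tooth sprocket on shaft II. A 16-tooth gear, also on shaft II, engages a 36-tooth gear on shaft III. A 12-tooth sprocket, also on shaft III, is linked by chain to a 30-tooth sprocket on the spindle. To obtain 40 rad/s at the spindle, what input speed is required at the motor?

Overall ratio R = 1.6667 × 2.25 × 2.5 = 9.375.
Required input speed = output speed × R = 40 × 9.375 = 375 rad/s.

375 rad/s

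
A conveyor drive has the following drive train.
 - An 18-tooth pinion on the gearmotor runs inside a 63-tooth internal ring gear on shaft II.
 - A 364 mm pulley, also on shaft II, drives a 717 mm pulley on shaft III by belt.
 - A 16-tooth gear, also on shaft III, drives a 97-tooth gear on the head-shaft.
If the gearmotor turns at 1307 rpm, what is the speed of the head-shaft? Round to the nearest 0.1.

internal gear 63/18 = 3.5 → 1307/3.5 = 373.43 rpm
belt 717/364 = 1.9698 → 373.43/1.9698 = 189.58 rpm
gear mesh 97/16 = 6.0625 → 189.58/6.0625 = 31.271 rpm

31.3 rpm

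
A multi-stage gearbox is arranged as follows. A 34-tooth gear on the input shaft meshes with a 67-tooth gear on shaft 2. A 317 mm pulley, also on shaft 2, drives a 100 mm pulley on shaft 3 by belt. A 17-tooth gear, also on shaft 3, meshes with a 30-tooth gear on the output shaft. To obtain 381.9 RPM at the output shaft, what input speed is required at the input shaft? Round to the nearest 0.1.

418.9 RPM

Overall ratio R = 1.9706 × 0.31546 × 1.7647 = 1.097.
Required input speed = output speed × R = 381.9 × 1.097 = 418.95 RPM.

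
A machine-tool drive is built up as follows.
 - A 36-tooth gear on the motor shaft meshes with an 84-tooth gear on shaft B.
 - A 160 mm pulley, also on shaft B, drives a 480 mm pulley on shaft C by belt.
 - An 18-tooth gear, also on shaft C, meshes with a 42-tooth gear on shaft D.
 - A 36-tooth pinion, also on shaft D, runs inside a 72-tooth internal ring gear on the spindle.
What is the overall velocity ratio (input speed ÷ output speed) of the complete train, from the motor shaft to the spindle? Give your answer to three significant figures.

Each stage contributes driven/driver: gear mesh 84/36 = 2.3333, belt 480/160 = 3, gear mesh 42/18 = 2.3333, internal gear 72/36 = 2.
Overall: 2.3333 × 3 × 2.3333 × 2 = 32.667.

32.7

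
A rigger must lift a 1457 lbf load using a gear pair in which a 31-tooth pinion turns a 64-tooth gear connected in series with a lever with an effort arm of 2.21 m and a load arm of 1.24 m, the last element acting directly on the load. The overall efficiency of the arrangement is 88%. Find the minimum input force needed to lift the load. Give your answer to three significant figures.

Gear pair MA = 64/31 = 2.0645.
Lever MA = effort arm / load arm = 2.21/1.24 = 1.7823.
Combined ideal MA = 2.0645 × 1.7823 = 3.6795.
Actual MA = 3.6795 × 0.88 = 3.238.
Effort = load / actual MA = 1457 / 3.238 = 449.97 lbf.

450 lbf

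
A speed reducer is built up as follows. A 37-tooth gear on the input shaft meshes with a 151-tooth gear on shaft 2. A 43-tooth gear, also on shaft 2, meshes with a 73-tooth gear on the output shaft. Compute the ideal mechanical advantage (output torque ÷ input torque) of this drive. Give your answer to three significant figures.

Each stage contributes driven/driver: gear mesh 151/37 = 4.0811, gear mesh 73/43 = 1.6977.
Overall: 4.0811 × 1.6977 = 6.9283.

6.93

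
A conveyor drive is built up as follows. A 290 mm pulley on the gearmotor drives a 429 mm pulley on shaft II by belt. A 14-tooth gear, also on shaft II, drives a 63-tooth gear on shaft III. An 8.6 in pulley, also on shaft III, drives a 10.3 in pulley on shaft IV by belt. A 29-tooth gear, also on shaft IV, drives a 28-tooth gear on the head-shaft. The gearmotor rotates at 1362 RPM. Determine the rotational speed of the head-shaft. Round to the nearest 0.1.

the gearmotor → shaft II (belt, 429/290): 1362 ÷ 1.4793 = 920.7 RPM
shaft II → shaft III (gear mesh, 63/14): 920.7 ÷ 4.5 = 204.6 RPM
shaft III → shaft IV (belt, 10.3/8.6): 204.6 ÷ 1.1977 = 170.83 RPM
shaft IV → the head-shaft (gear mesh, 28/29): 170.83 ÷ 0.96552 = 176.93 RPM

176.9 RPM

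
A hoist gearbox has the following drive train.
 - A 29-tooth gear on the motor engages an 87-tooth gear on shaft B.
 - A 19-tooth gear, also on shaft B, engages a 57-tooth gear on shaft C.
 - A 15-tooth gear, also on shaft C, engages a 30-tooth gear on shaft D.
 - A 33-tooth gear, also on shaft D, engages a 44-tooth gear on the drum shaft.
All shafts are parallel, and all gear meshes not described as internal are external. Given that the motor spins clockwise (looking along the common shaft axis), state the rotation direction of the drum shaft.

the motor → shaft B: external mesh, 1 reversal → CCW.
shaft B → shaft C: external mesh, 1 reversal → CW.
shaft C → shaft D: external mesh, 1 reversal → CCW.
shaft D → the drum shaft: external mesh, 1 reversal → CW.
4 reversals in total — an even number — so the drum shaft turns the same way as the motor.

clockwise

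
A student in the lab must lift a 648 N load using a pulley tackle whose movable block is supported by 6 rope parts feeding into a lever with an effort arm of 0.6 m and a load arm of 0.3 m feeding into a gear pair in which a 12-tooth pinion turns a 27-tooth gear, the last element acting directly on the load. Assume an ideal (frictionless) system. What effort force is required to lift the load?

24 N

Block-and-tackle MA = number of supporting rope parts = 6.
Lever MA = effort arm / load arm = 0.6/0.3 = 2.
Gear pair MA = 27/12 = 2.25.
Combined ideal MA = 6 × 2 × 2.25 = 27.
Effort = load / MA = 648 / 27 = 24 N.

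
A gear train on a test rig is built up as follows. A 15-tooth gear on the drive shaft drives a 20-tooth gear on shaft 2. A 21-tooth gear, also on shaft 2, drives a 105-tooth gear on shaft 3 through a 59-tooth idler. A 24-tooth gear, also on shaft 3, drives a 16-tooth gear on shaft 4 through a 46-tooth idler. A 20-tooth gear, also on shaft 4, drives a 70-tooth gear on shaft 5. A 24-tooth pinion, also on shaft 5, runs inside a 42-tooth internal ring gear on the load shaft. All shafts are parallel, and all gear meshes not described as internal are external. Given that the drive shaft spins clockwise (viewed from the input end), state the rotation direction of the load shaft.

clockwise

the drive shaft → shaft 2: external mesh, 1 reversal → CCW.
shaft 2 → shaft 3: driver → idler → driven is 2 external meshes, 2 reversals → CCW.
shaft 3 → shaft 4: driver → idler → driven is 2 external meshes, 2 reversals → CCW.
shaft 4 → shaft 5: external mesh, 1 reversal → CW.
shaft 5 → the load shaft: internal mesh, same direction → CW.
6 reversals in total — an even number — so the load shaft turns the same way as the drive shaft.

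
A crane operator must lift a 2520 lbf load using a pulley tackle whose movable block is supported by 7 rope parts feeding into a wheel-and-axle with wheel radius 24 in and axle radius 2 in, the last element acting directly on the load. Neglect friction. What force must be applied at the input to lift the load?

30 lbf

Block-and-tackle MA = number of supporting rope parts = 7.
Wheel-and-axle MA = R/r = 24/2 = 12.
Combined ideal MA = 7 × 12 = 84.
Effort = load / MA = 2520 / 84 = 30 lbf.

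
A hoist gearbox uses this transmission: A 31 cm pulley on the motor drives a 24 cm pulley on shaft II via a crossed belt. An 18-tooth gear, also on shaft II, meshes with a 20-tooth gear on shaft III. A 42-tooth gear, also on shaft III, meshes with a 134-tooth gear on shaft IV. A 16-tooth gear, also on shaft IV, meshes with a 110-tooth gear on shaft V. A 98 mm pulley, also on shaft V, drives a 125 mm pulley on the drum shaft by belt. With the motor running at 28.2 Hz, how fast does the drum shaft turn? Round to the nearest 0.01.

Belt: ratio = 24/31 = 0.77419, so shaft II turns at 28.2 / 0.77419 = 36.425 Hz.
Gear mesh: ratio = 20/18 = 1.1111, so shaft III turns at 36.425 / 1.1111 = 32.782 Hz.
Gear mesh: ratio = 134/42 = 3.1905, so shaft IV turns at 32.782 / 3.1905 = 10.275 Hz.
Gear mesh: ratio = 110/16 = 6.875, so shaft V turns at 10.275 / 6.875 = 1.4946 Hz.
Belt: ratio = 125/98 = 1.2755, so the drum shaft turns at 1.4946 / 1.2755 = 1.1717 Hz.

1.17 Hz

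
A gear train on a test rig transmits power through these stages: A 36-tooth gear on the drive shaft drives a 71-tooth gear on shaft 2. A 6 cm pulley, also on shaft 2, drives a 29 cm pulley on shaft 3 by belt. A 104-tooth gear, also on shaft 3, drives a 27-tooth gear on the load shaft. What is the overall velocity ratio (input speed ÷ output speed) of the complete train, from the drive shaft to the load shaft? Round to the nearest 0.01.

Each stage contributes driven/driver: gear mesh 71/36 = 1.9722, belt 29/6 = 4.8333, gear mesh 27/104 = 0.25962.
Overall: 1.9722 × 4.8333 × 0.25962 = 2.4748.

2.47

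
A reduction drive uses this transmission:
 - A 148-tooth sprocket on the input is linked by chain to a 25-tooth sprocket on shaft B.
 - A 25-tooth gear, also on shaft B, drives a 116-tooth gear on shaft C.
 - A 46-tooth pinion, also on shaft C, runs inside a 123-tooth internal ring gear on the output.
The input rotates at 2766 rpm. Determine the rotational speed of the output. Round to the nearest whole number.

Chain: ratio = 25/148 = 0.16892, so shaft B turns at 2766 / 0.16892 = 16375 rpm.
Gear mesh: ratio = 116/25 = 4.64, so shaft C turns at 16375 / 4.64 = 3529 rpm.
Internal gear: ratio = 123/46 = 2.6739, so the output turns at 3529 / 2.6739 = 1319.8 rpm.

1320 rpm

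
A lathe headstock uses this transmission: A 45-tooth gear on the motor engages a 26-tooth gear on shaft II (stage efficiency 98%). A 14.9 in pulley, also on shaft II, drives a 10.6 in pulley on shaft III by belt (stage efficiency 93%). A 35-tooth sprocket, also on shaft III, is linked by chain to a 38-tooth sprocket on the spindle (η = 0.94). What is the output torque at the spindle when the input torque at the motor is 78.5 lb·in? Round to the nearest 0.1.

After the gear mesh (26/45): 78.5 × 0.57778 × 0.98 = 44.448 lb·in
After the belt (10.6/14.9): 44.448 × 0.71141 × 0.93 = 29.408 lb·in
After the chain (38/35): 29.408 × 1.0857 × 0.94 = 30.013 lb·in

30.0 lb·in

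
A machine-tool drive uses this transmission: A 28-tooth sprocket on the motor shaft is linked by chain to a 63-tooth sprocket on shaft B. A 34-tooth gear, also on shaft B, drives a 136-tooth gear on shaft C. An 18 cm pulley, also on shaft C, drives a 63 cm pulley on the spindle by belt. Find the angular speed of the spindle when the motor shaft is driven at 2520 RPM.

80 RPM

chain 63/28 = 2.25 → 2520/2.25 = 1120 RPM
gear mesh 136/34 = 4 → 1120/4 = 280 RPM
belt 63/18 = 3.5 → 280/3.5 = 80 RPM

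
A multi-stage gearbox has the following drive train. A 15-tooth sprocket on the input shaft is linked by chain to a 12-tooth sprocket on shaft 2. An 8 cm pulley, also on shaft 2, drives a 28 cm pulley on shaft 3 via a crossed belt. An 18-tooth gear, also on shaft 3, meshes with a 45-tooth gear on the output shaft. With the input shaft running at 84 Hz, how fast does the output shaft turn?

chain 12/15 = 0.8 → 84/0.8 = 105 Hz
belt 28/8 = 3.5 → 105/3.5 = 30 Hz
gear mesh 45/18 = 2.5 → 30/2.5 = 12 Hz

12 Hz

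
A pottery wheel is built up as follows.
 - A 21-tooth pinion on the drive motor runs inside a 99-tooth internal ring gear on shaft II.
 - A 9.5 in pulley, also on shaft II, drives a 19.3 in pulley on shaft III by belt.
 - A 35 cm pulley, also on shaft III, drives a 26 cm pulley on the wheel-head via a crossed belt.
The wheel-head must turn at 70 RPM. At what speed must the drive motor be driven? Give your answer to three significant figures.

Overall ratio R = 4.7143 × 2.0316 × 0.74286 = 7.1147.
Required input speed = output speed × R = 70 × 7.1147 = 498.03 RPM.

498 RPM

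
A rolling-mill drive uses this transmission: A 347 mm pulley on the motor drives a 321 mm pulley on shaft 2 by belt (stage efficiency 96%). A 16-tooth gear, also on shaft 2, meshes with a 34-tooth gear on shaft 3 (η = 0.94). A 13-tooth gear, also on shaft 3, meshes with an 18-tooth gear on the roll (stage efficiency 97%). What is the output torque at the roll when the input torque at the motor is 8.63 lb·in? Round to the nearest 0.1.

20.6 lb·in

belt 321/347 = 0.92507 → τ = 8.63·0.92507·0.96 = 7.664 lb·in
gear mesh 34/16 = 2.125 → τ = 7.664·2.125·0.94 = 15.309 lb·in
gear mesh 18/13 = 1.3846 → τ = 15.309·1.3846·0.97 = 20.561 lb·in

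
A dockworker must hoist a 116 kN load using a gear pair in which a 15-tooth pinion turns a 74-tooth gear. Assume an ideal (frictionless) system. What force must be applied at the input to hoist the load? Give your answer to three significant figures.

Gear pair MA = 74/15 = 4.9333.
Effort = load / MA = 116 / 4.9333 = 23.514 kN.

23.5 kN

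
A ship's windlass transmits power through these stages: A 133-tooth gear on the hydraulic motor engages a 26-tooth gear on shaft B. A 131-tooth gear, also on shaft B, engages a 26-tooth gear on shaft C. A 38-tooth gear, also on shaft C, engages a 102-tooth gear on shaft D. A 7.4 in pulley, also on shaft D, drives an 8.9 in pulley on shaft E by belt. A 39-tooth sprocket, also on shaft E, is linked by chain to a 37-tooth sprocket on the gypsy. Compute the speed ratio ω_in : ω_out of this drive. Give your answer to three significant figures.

0.119

Each stage contributes driven/driver: gear mesh 26/133 = 0.19549, gear mesh 26/131 = 0.19847, gear mesh 102/38 = 2.6842, belt 8.9/7.4 = 1.2027, chain 37/39 = 0.94872.
Overall: 0.19549 × 0.19847 × 2.6842 × 1.2027 × 0.94872 = 0.11883.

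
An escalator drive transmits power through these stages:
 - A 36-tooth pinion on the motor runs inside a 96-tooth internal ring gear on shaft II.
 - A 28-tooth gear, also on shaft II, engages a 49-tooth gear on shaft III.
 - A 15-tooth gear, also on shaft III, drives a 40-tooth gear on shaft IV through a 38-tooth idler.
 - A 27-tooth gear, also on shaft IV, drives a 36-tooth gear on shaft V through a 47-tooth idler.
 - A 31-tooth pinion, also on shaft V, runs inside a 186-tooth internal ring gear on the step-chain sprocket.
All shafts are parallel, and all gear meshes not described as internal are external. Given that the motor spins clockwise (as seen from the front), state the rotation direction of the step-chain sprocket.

the motor → shaft II: internal mesh, same direction → CW.
shaft II → shaft III: external mesh, 1 reversal → CCW.
shaft III → shaft IV: driver → idler → driven is 2 external meshes, 2 reversals → CCW.
shaft IV → shaft V: driver → idler → driven is 2 external meshes, 2 reversals → CCW.
shaft V → the step-chain sprocket: internal mesh, same direction → CCW.
5 reversals in total — an odd number — so the step-chain sprocket turns opposite to the motor.

anticlockwise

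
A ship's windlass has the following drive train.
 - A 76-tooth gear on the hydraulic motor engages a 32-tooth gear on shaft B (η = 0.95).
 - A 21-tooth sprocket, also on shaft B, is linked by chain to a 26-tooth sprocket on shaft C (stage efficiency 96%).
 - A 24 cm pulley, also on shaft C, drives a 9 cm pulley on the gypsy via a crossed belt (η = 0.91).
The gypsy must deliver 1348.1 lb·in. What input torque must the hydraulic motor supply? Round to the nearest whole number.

8309 lb·in

Overall ratio R = 0.42105 × 1.2381 × 0.375 = 0.19549; overall efficiency η = 0.95 × 0.96 × 0.91 = 0.8299.
Input torque = output torque / (R × η) = 1348.1 / (0.19549 × 0.8299) = 8309.3 lb·in.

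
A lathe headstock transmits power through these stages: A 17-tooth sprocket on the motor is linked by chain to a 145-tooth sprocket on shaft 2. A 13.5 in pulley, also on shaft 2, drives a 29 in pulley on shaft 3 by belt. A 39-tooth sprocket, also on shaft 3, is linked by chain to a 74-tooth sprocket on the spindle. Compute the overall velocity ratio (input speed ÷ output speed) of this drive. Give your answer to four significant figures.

Each stage contributes driven/driver: chain 145/17 = 8.5294, belt 29/13.5 = 2.1481, chain 74/39 = 1.8974.
Overall: 8.5294 × 2.1481 × 1.8974 = 34.766.

34.77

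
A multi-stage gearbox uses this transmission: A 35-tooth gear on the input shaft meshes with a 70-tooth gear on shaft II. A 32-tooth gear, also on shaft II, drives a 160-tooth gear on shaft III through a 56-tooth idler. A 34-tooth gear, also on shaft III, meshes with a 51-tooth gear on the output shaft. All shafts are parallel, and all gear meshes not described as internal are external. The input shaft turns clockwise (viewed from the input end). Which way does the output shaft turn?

clockwise

the input shaft → shaft II: external mesh, 1 reversal → CCW.
shaft II → shaft III: driver → idler → driven is 2 external meshes, 2 reversals → CCW.
shaft III → the output shaft: external mesh, 1 reversal → CW.
4 reversals in total — an even number — so the output shaft turns the same way as the input shaft.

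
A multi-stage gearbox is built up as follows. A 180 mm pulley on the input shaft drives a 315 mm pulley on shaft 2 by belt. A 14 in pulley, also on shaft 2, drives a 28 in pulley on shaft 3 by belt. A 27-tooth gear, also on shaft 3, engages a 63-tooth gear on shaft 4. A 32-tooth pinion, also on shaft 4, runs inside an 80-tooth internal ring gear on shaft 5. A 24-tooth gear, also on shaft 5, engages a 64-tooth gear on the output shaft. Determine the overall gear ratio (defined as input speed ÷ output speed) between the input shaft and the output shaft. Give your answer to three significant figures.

54.4

Each stage contributes driven/driver: belt 315/180 = 1.75, belt 28/14 = 2, gear mesh 63/27 = 2.3333, internal gear 80/32 = 2.5, gear mesh 64/24 = 2.6667.
Overall: 1.75 × 2 × 2.3333 × 2.5 × 2.6667 = 54.444.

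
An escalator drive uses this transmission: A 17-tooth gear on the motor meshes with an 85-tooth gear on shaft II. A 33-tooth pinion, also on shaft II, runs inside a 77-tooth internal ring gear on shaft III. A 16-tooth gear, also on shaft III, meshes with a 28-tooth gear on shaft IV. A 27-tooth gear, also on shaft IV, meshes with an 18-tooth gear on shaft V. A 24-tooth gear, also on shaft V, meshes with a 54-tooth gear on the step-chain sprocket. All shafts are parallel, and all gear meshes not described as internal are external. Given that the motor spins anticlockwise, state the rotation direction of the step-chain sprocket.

anticlockwise

the motor → shaft II: external mesh, 1 reversal → CW.
shaft II → shaft III: internal mesh, same direction → CW.
shaft III → shaft IV: external mesh, 1 reversal → CCW.
shaft IV → shaft V: external mesh, 1 reversal → CW.
shaft V → the step-chain sprocket: external mesh, 1 reversal → CCW.
4 reversals in total — an even number — so the step-chain sprocket turns the same way as the motor.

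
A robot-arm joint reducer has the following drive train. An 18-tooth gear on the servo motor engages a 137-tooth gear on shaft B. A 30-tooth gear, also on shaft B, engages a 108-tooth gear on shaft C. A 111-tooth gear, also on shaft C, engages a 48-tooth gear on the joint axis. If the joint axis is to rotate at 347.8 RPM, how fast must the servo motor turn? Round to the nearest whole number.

Overall ratio R = 7.6111 × 3.6 × 0.43243 = 11.849.
Required input speed = output speed × R = 347.8 × 11.849 = 4121 RPM.

4121 RPM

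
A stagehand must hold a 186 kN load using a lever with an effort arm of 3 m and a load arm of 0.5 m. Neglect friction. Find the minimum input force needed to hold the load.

Lever MA = effort arm / load arm = 3/0.5 = 6.
Effort = load / MA = 186 / 6 = 31 kN.

31 kN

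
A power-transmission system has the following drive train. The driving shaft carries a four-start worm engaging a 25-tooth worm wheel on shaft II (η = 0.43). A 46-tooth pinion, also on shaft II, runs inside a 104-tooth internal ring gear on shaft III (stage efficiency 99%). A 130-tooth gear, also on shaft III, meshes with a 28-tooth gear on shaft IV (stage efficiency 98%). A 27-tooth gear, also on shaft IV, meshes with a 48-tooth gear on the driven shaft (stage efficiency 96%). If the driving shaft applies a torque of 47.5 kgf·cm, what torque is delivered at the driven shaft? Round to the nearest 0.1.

After the worm (25/4): 47.5 × 6.25 × 0.43 = 127.66 kgf·cm
After the internal gear (104/46): 127.66 × 2.2609 × 0.99 = 285.73 kgf·cm
After the gear mesh (28/130): 285.73 × 0.21538 × 0.98 = 60.311 kgf·cm
After the gear mesh (48/27): 60.311 × 1.7778 × 0.96 = 102.93 kgf·cm

102.9 kgf·cm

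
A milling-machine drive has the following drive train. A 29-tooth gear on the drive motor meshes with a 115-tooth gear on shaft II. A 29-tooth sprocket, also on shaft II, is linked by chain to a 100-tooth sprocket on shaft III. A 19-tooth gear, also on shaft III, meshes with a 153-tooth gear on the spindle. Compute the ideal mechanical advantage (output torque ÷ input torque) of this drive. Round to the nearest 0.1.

Each stage contributes driven/driver: gear mesh 115/29 = 3.9655, chain 100/29 = 3.4483, gear mesh 153/19 = 8.0526.
Overall: 3.9655 × 3.4483 × 8.0526 = 110.11.

110.1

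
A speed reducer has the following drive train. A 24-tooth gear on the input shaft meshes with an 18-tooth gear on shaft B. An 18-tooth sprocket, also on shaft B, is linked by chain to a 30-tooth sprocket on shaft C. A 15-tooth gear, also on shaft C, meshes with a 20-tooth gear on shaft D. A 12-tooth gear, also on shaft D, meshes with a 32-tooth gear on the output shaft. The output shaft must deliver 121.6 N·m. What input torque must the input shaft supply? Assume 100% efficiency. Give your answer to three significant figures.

Overall ratio R = 0.75 × 1.6667 × 1.3333 × 2.6667 = 4.4444.
Input torque = output torque / R = 121.6 / 4.4444 = 27.36 N·m.

27.4 N·m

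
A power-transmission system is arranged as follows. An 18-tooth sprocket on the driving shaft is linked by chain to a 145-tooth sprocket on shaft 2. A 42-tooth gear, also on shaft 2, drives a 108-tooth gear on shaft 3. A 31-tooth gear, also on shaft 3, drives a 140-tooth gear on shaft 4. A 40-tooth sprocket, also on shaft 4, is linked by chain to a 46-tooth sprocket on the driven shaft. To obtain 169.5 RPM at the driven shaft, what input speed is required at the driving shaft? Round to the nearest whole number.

Overall ratio R = 8.0556 × 2.5714 × 4.5161 × 1.15 = 107.58.
Required input speed = output speed × R = 169.5 × 107.58 = 18235 RPM.

18235 RPM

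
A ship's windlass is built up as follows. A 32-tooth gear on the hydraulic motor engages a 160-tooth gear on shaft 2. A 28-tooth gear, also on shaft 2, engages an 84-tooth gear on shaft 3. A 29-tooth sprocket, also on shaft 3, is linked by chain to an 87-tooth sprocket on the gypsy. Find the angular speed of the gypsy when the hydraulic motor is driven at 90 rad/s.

the hydraulic motor → shaft 2 (gear mesh, 160/32): 90 ÷ 5 = 18 rad/s
shaft 2 → shaft 3 (gear mesh, 84/28): 18 ÷ 3 = 6 rad/s
shaft 3 → the gypsy (chain, 87/29): 6 ÷ 3 = 2 rad/s

2 rad/s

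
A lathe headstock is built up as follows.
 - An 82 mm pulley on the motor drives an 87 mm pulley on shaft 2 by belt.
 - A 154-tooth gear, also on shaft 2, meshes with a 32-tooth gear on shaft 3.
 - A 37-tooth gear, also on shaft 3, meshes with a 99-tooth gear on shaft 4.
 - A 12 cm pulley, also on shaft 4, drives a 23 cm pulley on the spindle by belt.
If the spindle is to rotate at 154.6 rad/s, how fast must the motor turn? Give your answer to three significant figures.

175 rad/s

Overall ratio R = 1.061 × 0.20779 × 2.6757 × 1.9167 = 1.1306.
Required input speed = output speed × R = 154.6 × 1.1306 = 174.79 rad/s.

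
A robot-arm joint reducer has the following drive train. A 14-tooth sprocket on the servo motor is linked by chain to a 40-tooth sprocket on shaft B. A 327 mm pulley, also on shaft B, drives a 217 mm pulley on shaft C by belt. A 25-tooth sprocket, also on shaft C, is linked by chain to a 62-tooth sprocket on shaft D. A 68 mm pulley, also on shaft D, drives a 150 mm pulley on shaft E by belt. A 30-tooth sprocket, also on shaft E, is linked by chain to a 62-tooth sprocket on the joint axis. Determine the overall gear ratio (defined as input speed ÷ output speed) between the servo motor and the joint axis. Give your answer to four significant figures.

Each stage contributes driven/driver: chain 40/14 = 2.8571, belt 217/327 = 0.66361, chain 62/25 = 2.48, belt 150/68 = 2.2059, chain 62/30 = 2.0667.
Overall: 2.8571 × 0.66361 × 2.48 × 2.2059 × 2.0667 = 21.436.

21.44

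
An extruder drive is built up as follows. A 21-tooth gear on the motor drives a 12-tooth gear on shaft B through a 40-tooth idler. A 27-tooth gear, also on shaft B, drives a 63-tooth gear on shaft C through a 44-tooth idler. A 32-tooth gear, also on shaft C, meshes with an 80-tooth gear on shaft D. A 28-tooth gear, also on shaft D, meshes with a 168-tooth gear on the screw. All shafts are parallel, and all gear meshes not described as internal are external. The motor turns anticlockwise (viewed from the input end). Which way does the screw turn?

the motor → shaft B: driver → idler → driven is 2 external meshes, 2 reversals → CCW.
shaft B → shaft C: driver → idler → driven is 2 external meshes, 2 reversals → CCW.
shaft C → shaft D: external mesh, 1 reversal → CW.
shaft D → the screw: external mesh, 1 reversal → CCW.
6 reversals in total — an even number — so the screw turns the same way as the motor.

anticlockwise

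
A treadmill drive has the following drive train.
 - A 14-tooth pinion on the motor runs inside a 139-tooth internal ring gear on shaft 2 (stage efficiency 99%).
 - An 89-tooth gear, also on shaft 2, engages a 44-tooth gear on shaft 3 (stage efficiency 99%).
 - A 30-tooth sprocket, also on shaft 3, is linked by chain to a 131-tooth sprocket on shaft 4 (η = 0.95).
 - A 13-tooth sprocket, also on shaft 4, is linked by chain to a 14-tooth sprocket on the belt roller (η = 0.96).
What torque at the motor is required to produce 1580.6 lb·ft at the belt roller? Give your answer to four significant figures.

Overall ratio R = 9.9286 × 0.49438 × 4.3667 × 1.0769 = 23.083; overall efficiency η = 0.99 × 0.99 × 0.95 × 0.96 = 0.8939.
Input torque = output torque / (R × η) = 1580.6 / (23.083 × 0.8939) = 76.608 lb·ft.

76.61 lb·ft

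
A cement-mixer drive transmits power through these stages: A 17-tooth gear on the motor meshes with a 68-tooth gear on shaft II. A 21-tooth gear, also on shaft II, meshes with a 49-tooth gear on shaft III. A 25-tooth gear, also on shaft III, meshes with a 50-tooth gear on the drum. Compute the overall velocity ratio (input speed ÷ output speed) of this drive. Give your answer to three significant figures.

18.7

Each stage contributes driven/driver: gear mesh 68/17 = 4, gear mesh 49/21 = 2.3333, gear mesh 50/25 = 2.
Overall: 4 × 2.3333 × 2 = 18.667.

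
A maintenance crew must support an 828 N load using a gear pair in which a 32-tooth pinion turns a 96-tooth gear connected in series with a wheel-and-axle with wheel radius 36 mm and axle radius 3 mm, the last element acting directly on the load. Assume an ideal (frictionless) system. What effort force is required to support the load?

23 N

Gear pair MA = 96/32 = 3.
Wheel-and-axle MA = R/r = 36/3 = 12.
Combined ideal MA = 3 × 12 = 36.
Effort = load / MA = 828 / 36 = 23 N.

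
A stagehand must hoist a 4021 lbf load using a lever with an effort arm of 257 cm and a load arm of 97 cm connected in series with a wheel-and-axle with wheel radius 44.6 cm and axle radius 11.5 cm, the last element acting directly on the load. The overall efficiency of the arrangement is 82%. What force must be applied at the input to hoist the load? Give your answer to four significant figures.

477.2 lbf

Lever MA = effort arm / load arm = 257/97 = 2.6495.
Wheel-and-axle MA = R/r = 44.6/11.5 = 3.8783.
Combined ideal MA = 2.6495 × 3.8783 = 10.275.
Actual MA = 10.275 × 0.82 = 8.4258.
Effort = load / actual MA = 4021 / 8.4258 = 477.22 lbf.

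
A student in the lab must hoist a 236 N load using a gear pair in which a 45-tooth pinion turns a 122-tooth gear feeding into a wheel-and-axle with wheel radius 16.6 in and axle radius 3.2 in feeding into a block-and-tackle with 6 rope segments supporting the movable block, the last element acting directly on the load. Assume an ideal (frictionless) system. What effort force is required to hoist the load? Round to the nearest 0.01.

2.80 N

Gear pair MA = 122/45 = 2.7111.
Wheel-and-axle MA = R/r = 16.6/3.2 = 5.1875.
Block-and-tackle MA = number of supporting rope parts = 6.
Combined ideal MA = 2.7111 × 5.1875 × 6 = 84.383.
Effort = load / MA = 236 / 84.383 = 2.7968 N.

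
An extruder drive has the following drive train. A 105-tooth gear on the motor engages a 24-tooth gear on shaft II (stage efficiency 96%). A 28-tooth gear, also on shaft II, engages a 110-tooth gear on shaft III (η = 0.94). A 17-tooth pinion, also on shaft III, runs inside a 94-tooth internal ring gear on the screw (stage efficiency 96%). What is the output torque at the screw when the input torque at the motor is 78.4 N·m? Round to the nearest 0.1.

Gear mesh: ratio = 24/105 = 0.22857; torque at shaft II = 78.4 × 0.22857 × 0.96 = 17.203 N·m.
Gear mesh: ratio = 110/28 = 3.9286; torque at shaft III = 17.203 × 3.9286 × 0.94 = 63.529 N·m.
Internal gear: ratio = 94/17 = 5.5294; torque at the screw = 63.529 × 5.5294 × 0.96 = 337.23 N·m.

337.2 N·m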